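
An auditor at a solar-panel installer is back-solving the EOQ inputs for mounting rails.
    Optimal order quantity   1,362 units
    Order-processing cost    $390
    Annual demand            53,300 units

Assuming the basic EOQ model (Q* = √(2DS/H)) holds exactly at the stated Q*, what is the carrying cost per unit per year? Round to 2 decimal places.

$22.41

From Q* = √(2DS/H) ⇒ Q*² = 2DS/H.
H = 2DS / Q² = 2 × 53,300 × 390 / 1,362² = 22.4113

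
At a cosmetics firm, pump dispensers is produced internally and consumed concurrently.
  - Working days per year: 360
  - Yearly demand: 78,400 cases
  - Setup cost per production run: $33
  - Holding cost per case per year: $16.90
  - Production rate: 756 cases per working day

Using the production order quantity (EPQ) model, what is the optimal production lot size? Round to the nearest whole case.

Daily demand d = 78,400/360 = 217.778; p = 756; 1 − d/p = 0.71193
EPQ = √(2DS / (H(1 − d/p)))
    = √(2 × 78,400 × 33 / (16.9 × 0.71193)) ≈ 655.79

656 cases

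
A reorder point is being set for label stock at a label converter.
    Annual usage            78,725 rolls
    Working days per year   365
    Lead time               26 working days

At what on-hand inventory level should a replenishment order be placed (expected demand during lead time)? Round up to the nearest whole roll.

5,608 rolls

Daily demand d = 78,725 / 365 = 215.685 rolls/day
Demand during lead time = 215.685 × 26 = 5,607.81
Reorder point = 5,607.81 → round up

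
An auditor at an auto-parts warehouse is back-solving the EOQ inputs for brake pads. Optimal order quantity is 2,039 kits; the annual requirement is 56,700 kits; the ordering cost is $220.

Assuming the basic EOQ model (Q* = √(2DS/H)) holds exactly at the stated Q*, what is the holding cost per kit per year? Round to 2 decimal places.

$6.00

Since Q* = (2DS/H)^½, squaring gives Q*²·H = 2DS.
H = 2DS / Q² = 2 × 56,700 × 220 / 2,039² = 6.0007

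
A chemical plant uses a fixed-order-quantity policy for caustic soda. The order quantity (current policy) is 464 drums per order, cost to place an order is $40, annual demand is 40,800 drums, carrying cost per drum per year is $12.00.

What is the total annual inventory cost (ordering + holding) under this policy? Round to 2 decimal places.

Annual ordering cost = (D/Q)·S = (40,800/464) × 40 = $3,517.24
Annual holding cost  = (Q/2)·H = (464/2) × 12 = $2,784.00
Total = $3,517.24 + $2,784.00 = $6,301.24

$6,301.24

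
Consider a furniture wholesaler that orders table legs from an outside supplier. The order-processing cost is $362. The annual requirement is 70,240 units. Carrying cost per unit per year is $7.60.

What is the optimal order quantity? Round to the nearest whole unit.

EOQ = √(2DS/H) = √(2 × 70,240 × 362 / 7.6)
    = √(6,691,284.21) ≈ 2,586.75

2,587 units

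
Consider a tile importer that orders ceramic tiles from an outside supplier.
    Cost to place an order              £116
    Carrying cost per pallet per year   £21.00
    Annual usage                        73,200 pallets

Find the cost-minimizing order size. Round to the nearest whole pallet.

Q* = √(2·D·S / H) = √(2·73,200·116 / 21) = √808,685.7 ≈ 899.27

899 pallets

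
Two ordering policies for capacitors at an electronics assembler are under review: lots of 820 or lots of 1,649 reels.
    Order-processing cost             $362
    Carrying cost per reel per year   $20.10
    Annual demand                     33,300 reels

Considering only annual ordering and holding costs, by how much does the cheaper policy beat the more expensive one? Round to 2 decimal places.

Annual cost at Q: ordering D·S/Q plus holding Q·H/2.
TC(820) = (33,300/820)×362 + (820/2)×20.1 = $22,941.73
TC(1,649) = (33,300/1,649)×362 + (1,649/2)×20.1 = $23,882.70
Cheaper: Q = 820.  Difference = $940.97

$940.97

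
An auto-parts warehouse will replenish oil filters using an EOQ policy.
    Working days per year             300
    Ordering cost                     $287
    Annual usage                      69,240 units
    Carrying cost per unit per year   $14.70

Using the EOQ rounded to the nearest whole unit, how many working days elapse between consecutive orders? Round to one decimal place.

7.1 days

Optimal lot size Q* = (2 × 69,240 × $287 / $14.7)^½ ≈ 1,644.28 → Q = 1,644 units
Days between orders = 300 / (D/Q) = 300 / 42.117 ≈ 7.123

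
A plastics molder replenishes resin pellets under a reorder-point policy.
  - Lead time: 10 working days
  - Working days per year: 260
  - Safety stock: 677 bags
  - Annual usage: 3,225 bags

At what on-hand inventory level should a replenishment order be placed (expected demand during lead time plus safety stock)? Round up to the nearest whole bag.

Daily demand d = 3,225 / 260 = 12.404 bags/day
Demand during lead time = 12.404 × 10 = 124.04
Reorder point = 124.04 + 677 = 801.04 → round up

802 bags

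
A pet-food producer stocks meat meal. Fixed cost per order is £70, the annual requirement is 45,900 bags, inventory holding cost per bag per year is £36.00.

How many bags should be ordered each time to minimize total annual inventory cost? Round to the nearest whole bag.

422 bags

Optimal lot size Q* = (2 × 45,900 × £70 / £36)^½ ≈ 422.49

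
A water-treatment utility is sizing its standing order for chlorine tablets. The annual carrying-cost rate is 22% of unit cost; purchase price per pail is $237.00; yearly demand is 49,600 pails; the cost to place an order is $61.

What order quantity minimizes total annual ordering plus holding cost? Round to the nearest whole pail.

341 pails

Carrying cost H = $237 × 22% = $52.1400/pail/yr
EOQ = √(2DS/H) = √(2 × 49,600 × 61 / 52.14)
    = √(116,056.77) ≈ 340.67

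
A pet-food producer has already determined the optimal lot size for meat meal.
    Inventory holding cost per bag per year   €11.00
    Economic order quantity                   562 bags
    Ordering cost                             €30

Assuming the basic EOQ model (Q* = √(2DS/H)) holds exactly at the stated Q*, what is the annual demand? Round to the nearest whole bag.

EOQ relation: Q² = 2DS/H, so rearrange for the unknown.
D = Q²H / (2S) = 562² × 11 / (2 × 30) = 57,904.73

57,905 bags per year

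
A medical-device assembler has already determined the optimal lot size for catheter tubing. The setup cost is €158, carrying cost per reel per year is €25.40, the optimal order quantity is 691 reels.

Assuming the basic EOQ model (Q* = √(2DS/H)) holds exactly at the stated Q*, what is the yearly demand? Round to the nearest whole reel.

Since Q* = (2DS/H)^½, squaring gives Q*²·H = 2DS.
D = Q²H / (2S) = 691² × 25.4 / (2 × 158) = 38,379.80

38,380 reels per year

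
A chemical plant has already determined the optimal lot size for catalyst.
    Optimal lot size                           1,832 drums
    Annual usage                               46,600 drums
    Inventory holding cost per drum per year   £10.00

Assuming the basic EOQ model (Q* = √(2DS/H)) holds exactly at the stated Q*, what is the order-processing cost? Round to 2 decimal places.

From Q* = √(2DS/H) ⇒ Q*² = 2DS/H.
S = Q²H / (2D) = 1,832² × 10 / (2 × 46,600) = 360.1099

£360.11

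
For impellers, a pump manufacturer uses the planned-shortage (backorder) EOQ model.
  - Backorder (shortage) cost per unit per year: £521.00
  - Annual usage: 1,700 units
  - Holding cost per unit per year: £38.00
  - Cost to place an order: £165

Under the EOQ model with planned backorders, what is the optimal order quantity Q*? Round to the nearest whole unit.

126 units

Q* = √(2DS/H) · √((H + b)/b)
   = √(2 × 1,700 × 165 / 38) · √((38 + 521) / 521)
   = 121.504 × 1.0358 ≈ 125.86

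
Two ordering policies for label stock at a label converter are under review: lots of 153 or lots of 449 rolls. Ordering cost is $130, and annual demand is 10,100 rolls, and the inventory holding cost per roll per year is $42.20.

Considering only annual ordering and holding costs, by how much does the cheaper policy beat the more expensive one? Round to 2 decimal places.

Annual cost at Q: ordering D·S/Q plus holding Q·H/2.
TC(153) = (10,100/153)×130 + (153/2)×42.2 = $11,810.00
TC(449) = (10,100/449)×130 + (449/2)×42.2 = $12,398.18
Cheaper: Q = 153.  Difference = $588.18

$588.18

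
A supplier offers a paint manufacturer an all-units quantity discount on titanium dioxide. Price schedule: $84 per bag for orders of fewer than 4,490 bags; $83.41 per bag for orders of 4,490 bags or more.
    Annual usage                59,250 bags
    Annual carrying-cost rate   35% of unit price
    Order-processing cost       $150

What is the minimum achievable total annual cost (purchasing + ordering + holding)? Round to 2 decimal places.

H₁ = 35%×$84 = $29.4000;  H₂ = 35%×$83.41 = $29.1935
EOQ₁ = √(2×59,250×150/29.4000) = 777.56  (< 4,490, feasible at tier 1)
EOQ₂ = √(2×59,250×150/29.1935) = 780.30  (< 4,490 → use Q = 4,490 at tier-2 price)
TC(tier 1 (EOQ₁), Q≈777.6) = $4,999,860.12
TC(tier 2, Q≈4,490.0) = $5,009,561.31
Minimum at tier 1 (EOQ₁): $4,999,860.12

$4,999,860.12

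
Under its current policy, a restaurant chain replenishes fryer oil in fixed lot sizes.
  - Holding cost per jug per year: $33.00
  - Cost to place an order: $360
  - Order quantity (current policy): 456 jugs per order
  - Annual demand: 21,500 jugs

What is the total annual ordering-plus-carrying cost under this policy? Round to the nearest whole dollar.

$24,498

Orders/yr = 21,500/456 = 47.149; ordering cost = 47.149 × $360 = $16,973.68
Average inventory = 456/2 = 228; holding cost = 228 × $33 = $7,524.00
Total = $16,973.68 + $7,524.00 = $24,497.68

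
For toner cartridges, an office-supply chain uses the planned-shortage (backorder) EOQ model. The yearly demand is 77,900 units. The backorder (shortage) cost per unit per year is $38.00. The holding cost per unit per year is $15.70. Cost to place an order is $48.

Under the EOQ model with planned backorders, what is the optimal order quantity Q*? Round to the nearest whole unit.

Q* = √(2DS/H) · √((H + b)/b)
   = √(2 × 77,900 × 48 / 15.7) · √((15.7 + 38) / 38)
   = 690.168 × 1.1888 ≈ 820.45

820 units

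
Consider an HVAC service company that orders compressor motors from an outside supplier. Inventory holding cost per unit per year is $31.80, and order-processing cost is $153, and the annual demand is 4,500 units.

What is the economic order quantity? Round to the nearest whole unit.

2DS/H = 2·4,500·153/31.8 = 43,301.89
EOQ = √43,301.89 ≈ 208.09

208 units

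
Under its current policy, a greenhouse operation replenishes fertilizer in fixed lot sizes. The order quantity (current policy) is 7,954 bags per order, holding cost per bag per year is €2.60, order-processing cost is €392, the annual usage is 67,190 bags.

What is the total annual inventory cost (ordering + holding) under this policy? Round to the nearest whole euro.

Ordering: D/Q × S = 67,190/7,954 × €392 = €3,311.35
Holding:  Q/2 × H = 7,954/2 × €2.6 = €10,340.20
Total = €3,311.35 + €10,340.20 = €13,651.55

€13,652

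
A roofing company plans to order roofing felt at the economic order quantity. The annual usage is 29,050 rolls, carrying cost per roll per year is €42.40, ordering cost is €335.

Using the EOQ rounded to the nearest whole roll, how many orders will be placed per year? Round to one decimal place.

42.8 orders per year

Q* = √(2·D·S / H) = √(2·29,050·335 / 42.4) = √459,044.8 ≈ 677.53 → Q = 678
N = D/Q = 29,050/678 ≈ 42.847 orders/yr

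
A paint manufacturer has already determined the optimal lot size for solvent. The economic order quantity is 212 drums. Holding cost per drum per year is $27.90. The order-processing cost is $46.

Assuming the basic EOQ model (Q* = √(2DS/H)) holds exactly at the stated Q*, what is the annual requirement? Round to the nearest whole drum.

13,630 drums per year

Since Q* = (2DS/H)^½, squaring gives Q*²·H = 2DS.
D = Q²H / (2S) = 212² × 27.9 / (2 × 46) = 13,629.76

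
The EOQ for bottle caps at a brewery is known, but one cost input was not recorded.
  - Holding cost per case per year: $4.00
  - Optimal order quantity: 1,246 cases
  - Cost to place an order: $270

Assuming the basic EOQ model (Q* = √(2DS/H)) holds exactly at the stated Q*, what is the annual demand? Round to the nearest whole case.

Since Q* = (2DS/H)^½, squaring gives Q*²·H = 2DS.
D = Q²H / (2S) = 1,246² × 4 / (2 × 270) = 11,500.12

11,500 cases per year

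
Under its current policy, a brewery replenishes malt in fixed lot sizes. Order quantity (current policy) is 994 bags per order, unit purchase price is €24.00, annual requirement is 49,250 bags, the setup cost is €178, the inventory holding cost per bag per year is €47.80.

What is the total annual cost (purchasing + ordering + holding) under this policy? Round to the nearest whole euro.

Orders/yr = 49,250/994 = 49.547; ordering cost = 49.547 × €178 = €8,819.42
Average inventory = 994/2 = 497; holding cost = 497 × €47.8 = €23,756.60
Purchase cost = D·C = 49,250 × 24 = €1,182,000.00
Total = €8,819.42 + €23,756.60 + €1,182,000.00 = €1,214,576.02

€1,214,576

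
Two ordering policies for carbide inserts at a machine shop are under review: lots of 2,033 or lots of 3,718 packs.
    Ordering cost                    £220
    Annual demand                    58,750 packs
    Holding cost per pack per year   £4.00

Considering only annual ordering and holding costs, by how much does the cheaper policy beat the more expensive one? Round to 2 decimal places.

Annual cost at Q: ordering D·S/Q plus holding Q·H/2.
TC(2,033) = (58,750/2,033)×220 + (2,033/2)×4 = £10,423.60
TC(3,718) = (58,750/3,718)×220 + (3,718/2)×4 = £10,912.33
Cheaper: Q = 2,033.  Difference = £488.73

£488.73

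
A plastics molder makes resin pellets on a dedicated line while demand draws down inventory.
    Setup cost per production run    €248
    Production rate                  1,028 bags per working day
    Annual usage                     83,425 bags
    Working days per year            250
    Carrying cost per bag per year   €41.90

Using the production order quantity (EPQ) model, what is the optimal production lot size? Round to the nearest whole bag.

1,209 bags

d = 83,425/250 = 333.7000 bags/day;  effective holding cost H(1 − d/p) = 41.9·(1 − 333.7000/1028) = 28.29880
Q* = √(2DS / H_eff) = √(2·83,425·248 / 28.29880) ≈ 1,209.22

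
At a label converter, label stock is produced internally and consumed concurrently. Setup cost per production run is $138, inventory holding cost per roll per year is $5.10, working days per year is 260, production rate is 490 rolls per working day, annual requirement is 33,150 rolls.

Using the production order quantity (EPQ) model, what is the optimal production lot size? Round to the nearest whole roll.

Daily demand d = 33,150/260 = 127.500; p = 490; 1 − d/p = 0.73980
EPQ = √(2DS / (H(1 − d/p)))
    = √(2 × 33,150 × 138 / (5.1 × 0.73980)) ≈ 1,557.24

1,557 rolls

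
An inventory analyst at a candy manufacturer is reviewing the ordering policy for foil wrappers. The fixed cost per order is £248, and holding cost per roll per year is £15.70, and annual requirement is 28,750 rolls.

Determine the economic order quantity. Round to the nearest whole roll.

Optimal lot size Q* = (2 × 28,750 × £248 / £15.7)^½ ≈ 953.04

953 rolls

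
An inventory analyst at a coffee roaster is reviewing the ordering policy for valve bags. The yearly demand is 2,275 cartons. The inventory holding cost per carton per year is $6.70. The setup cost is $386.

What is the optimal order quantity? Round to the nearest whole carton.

Q* = √(2·D·S / H) = √(2·2,275·386 / 6.7) = √262,134.3 ≈ 511.99

512 cartons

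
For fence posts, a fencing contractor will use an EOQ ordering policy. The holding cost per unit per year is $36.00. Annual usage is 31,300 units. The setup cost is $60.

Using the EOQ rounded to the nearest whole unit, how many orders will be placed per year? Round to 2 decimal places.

Optimal lot size Q* = (2 × 31,300 × $60 / $36)^½ ≈ 323.01 → Q = 323
Orders per year = D/Q = 31,300 / 323 = 96.904

96.90 orders per year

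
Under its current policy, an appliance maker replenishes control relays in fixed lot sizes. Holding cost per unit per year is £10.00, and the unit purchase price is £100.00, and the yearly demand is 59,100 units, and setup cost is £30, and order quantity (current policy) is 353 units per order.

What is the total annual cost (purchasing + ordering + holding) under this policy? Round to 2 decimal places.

Ordering: D/Q × S = 59,100/353 × £30 = £5,022.66
Holding:  Q/2 × H = 353/2 × £10 = £1,765.00
Purchase cost = D·C = 59,100 × 100 = £5,910,000.00
Total = £5,022.66 + £1,765.00 + £5,910,000.00 = £5,916,787.66

£5,916,787.66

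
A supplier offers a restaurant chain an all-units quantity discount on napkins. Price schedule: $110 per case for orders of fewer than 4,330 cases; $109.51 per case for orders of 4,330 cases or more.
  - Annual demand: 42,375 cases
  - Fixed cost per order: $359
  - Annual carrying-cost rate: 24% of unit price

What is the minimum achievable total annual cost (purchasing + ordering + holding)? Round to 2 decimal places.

$4,689,591.25

H₁ = 24%×$110 = $26.4000;  H₂ = 24%×$109.51 = $26.2824
EOQ₁ = √(2×42,375×359/26.4000) = 1,073.53  (< 4,330, feasible at tier 1)
EOQ₂ = √(2×42,375×359/26.2824) = 1,075.93  (< 4,330 → use Q = 4,330 at tier-2 price)
TC(tier 1 (EOQ₁), Q≈1,073.5) = $4,689,591.25
TC(tier 2, Q≈4,330.0) = $4,700,900.95
Minimum at tier 1 (EOQ₁): $4,689,591.25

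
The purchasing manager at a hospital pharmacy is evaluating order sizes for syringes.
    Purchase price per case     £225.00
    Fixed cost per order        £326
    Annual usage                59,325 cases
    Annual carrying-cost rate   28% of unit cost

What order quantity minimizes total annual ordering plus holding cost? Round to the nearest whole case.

784 cases

Holding cost per case per year: H = 28% × £225 = £63.0000
Optimal lot size Q* = (2 × 59,325 × £326 / £63)^½ ≈ 783.56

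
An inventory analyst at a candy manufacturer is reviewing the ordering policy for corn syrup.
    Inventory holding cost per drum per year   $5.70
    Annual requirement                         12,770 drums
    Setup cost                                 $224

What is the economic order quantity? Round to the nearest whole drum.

1,002 drums

2DS/H = 2·12,770·224/5.7 = 1,003,677.19
EOQ = √1,003,677.19 ≈ 1,001.84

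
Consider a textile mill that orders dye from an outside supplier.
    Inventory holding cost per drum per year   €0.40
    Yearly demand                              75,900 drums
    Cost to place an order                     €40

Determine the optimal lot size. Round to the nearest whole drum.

3,896 drums

Q* = √(2·D·S / H) = √(2·75,900·40 / 0.4) = √15,180,000.0 ≈ 3,896.15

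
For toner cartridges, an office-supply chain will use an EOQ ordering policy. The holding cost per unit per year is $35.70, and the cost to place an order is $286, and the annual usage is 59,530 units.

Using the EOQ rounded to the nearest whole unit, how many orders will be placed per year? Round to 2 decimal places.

60.93 orders per year

EOQ = √(2DS/H) = √(2 × 59,530 × 286 / 35.7)
    = √(953,814.01) ≈ 976.63 → Q = 977
Orders per year = D/Q = 59,530 / 977 = 60.931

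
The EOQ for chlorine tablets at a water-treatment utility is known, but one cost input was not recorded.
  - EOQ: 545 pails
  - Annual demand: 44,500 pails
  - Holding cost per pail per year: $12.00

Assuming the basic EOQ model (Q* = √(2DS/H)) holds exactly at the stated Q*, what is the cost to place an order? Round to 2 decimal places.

Since Q* = (2DS/H)^½, squaring gives Q*²·H = 2DS.
S = Q²H / (2D) = 545² × 12 / (2 × 44,500) = 40.0483

$40.05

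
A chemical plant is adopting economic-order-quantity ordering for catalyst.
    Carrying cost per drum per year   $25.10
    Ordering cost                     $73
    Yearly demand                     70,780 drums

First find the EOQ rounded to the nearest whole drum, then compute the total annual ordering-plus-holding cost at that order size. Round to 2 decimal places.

$16,105.29

EOQ = √(2DS/H) = √(2 × 70,780 × 73 / 25.1)
    = √(411,708.37) ≈ 641.65 → Q = 642 drums
Orders/yr = 70,780/642 = 110.249; ordering cost = 110.249 × $73 = $8,048.19
Average inventory = 642/2 = 321; holding cost = 321 × $25.1 = $8,057.10
Total = $8,048.19 + $8,057.10 = $16,105.29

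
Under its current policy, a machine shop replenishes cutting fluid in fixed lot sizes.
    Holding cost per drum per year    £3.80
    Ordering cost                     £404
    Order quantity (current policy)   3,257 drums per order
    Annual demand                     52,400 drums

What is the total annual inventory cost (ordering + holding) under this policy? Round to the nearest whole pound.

£12,688

Orders/yr = 52,400/3,257 = 16.088; ordering cost = 16.088 × £404 = £6,499.72
Average inventory = 3,257/2 = 1628.5; holding cost = 1628.5 × £3.8 = £6,188.30
Total = £6,499.72 + £6,188.30 = £12,688.02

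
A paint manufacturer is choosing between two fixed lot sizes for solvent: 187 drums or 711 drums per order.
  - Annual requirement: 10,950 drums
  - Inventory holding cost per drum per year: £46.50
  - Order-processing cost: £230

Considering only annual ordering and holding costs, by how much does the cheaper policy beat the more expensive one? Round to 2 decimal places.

£2,257.28

For each Q, cost = (D/Q)·S + (Q/2)·H.
TC(187) = (10,950/187)×230 + (187/2)×46.5 = £17,815.66
TC(711) = (10,950/711)×230 + (711/2)×46.5 = £20,072.94
|ΔTC| = |£17,815.66 − £20,072.94| = £2,257.28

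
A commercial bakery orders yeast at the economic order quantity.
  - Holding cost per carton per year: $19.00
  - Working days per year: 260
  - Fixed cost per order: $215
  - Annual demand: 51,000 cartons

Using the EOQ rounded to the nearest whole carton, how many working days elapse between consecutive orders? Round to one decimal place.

5.5 days

2DS/H = 2·51,000·215/19 = 1,154,210.53
EOQ = √1,154,210.53 ≈ 1,074.34 → Q = 1,074 cartons
Cycle time = (working days × Q)/D = (260 × 1,074) / 51,000 = 5.475 days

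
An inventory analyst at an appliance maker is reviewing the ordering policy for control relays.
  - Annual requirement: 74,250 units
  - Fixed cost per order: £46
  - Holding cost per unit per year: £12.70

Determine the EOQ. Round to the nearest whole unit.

733 units

2DS/H = 2·74,250·46/12.7 = 537,874.02
EOQ = √537,874.02 ≈ 733.40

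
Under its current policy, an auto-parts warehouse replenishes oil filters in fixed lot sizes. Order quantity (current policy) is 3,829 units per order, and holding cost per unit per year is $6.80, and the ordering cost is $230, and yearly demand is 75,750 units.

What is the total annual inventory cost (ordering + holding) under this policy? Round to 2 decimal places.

Orders/yr = 75,750/3,829 = 19.783; ordering cost = 19.783 × $230 = $4,550.14
Average inventory = 3,829/2 = 1914.5; holding cost = 1914.5 × $6.8 = $13,018.60
Total = $4,550.14 + $13,018.60 = $17,568.74

$17,568.74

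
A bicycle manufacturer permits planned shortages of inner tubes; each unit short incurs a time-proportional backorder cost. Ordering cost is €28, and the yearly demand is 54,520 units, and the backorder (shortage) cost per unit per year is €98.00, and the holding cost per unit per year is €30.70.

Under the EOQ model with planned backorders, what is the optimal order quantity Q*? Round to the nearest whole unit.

Q* = √(2DS/H) · √((H + b)/b)
   = √(2 × 54,520 × 28 / 30.7) · √((30.7 + 98) / 98)
   = 315.357 × 1.1460 ≈ 361.39

361 units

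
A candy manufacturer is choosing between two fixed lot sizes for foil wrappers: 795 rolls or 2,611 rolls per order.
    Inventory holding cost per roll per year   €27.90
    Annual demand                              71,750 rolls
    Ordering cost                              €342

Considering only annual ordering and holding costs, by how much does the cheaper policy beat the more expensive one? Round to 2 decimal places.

€3,865.29

TC(Q) = (D/Q)S + (Q/2)H
TC(795) = (71,750/795)×342 + (795/2)×27.9 = €41,956.29
TC(2,611) = (71,750/2,611)×342 + (2,611/2)×27.9 = €45,821.57
|ΔTC| = |€41,956.29 − €45,821.57| = €3,865.29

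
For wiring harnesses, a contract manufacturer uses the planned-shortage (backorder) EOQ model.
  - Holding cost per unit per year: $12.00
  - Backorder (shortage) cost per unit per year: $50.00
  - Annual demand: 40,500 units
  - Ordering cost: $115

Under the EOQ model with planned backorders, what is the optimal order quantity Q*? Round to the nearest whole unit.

981 units

Basic EOQ = √(2·40,500·115/12) = 881.051
Backorder adjustment √((H+b)/b) = √((12+50)/50) = 1.1136
Q* = 881.051 × 1.1136 ≈ 981.10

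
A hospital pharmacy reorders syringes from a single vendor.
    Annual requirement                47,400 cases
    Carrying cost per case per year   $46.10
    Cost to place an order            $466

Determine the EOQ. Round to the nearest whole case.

Q* = √(2·D·S / H) = √(2·47,400·466 / 46.1) = √958,282.0 ≈ 978.92

979 cases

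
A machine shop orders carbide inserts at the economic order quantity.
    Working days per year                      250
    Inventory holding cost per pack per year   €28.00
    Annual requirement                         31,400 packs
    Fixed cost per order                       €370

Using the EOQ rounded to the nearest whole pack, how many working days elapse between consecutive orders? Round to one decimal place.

Q* = √(2·D·S / H) = √(2·31,400·370 / 28) = √829,857.1 ≈ 910.96 → Q = 911 packs
T = Q/D × 250 days = 911/31,400 × 250 = 7.253 days

7.3 days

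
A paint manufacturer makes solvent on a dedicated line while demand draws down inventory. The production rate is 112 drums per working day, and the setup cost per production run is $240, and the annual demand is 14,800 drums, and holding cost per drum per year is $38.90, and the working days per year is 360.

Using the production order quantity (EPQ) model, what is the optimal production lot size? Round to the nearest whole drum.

537 drums

d = 14,800/360 = 41.1111 drums/day;  effective holding cost H(1 − d/p) = 38.9·(1 − 41.1111/112) = 24.62123
Q* = √(2DS / H_eff) = √(2·14,800·240 / 24.62123) ≈ 537.15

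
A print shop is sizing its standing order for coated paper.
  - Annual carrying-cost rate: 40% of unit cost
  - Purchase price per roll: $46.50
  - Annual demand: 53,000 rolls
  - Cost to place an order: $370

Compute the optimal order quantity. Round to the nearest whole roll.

Carrying cost H = $46.5 × 40% = $18.6000/roll/yr
Optimal lot size Q* = (2 × 53,000 × $370 / $18.6)^½ ≈ 1,452.10

1,452 rolls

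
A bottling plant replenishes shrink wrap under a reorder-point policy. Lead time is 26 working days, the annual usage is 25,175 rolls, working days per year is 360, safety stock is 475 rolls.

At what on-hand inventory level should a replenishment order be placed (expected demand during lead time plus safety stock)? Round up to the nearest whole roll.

Daily demand d = 25,175 / 360 = 69.931 rolls/day
Demand during lead time = 69.931 × 26 = 1,818.19
Reorder point = 1,818.19 + 475 = 2,293.19 → round up

2,294 rolls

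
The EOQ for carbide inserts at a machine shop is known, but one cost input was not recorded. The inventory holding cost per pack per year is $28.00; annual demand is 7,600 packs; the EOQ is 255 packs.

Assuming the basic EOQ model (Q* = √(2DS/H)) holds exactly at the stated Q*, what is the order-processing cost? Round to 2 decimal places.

$119.78

EOQ relation: Q² = 2DS/H, so rearrange for the unknown.
S = Q²H / (2D) = 255² × 28 / (2 × 7,600) = 119.7829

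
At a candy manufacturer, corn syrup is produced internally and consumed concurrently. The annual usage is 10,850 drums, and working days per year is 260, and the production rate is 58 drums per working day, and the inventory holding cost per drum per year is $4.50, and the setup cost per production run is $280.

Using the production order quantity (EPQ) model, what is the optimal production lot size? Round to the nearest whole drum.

2,194 drums

d = 10,850/260 = 41.7308 drums/day;  effective holding cost H(1 − d/p) = 4.5·(1 − 41.7308/58) = 1.26227
Q* = √(2DS / H_eff) = √(2·10,850·280 / 1.26227) ≈ 2,193.98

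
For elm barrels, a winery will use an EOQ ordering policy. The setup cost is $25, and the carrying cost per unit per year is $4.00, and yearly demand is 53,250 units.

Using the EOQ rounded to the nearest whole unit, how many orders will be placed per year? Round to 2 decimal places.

2DS/H = 2·53,250·25/4 = 665,625.00
EOQ = √665,625.00 ≈ 815.86 → Q = 816
N = D/Q = 53,250/816 ≈ 65.257 orders/yr

65.26 orders per year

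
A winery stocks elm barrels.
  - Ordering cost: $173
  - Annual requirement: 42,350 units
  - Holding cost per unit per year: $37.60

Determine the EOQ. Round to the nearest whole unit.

2DS/H = 2·42,350·173/37.6 = 389,710.11
EOQ = √389,710.11 ≈ 624.27

624 units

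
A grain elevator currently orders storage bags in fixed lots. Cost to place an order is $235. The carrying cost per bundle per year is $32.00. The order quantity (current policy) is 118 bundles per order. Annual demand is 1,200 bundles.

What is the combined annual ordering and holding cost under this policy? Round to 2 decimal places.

Ordering: D/Q × S = 1,200/118 × $235 = $2,389.83
Holding:  Q/2 × H = 118/2 × $32 = $1,888.00
Total = $2,389.83 + $1,888.00 = $4,277.83

$4,277.83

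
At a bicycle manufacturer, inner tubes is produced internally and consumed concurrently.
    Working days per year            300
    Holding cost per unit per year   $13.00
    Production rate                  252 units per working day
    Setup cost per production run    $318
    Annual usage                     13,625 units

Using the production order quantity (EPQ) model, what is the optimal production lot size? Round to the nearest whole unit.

902 units

Daily demand d = 13,625/300 = 45.417; p = 252; 1 − d/p = 0.81978
EPQ = √(2DS / (H(1 − d/p)))
    = √(2 × 13,625 × 318 / (13 × 0.81978)) ≈ 901.73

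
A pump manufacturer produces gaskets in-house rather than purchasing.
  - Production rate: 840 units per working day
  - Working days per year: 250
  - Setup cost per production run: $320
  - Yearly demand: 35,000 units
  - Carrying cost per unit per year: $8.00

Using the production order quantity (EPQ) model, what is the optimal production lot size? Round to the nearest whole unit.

1,833 units

d = 35,000/250 = 140.0000 units/day;  effective holding cost H(1 − d/p) = 8·(1 − 140.0000/840) = 6.66667
Q* = √(2DS / H_eff) = √(2·35,000·320 / 6.66667) ≈ 1,833.03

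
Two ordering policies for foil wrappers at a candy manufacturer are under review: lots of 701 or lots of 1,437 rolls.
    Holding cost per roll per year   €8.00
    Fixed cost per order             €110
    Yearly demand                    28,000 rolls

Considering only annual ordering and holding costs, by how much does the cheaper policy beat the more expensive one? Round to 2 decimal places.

For each Q, cost = (D/Q)·S + (Q/2)·H.
TC(701) = (28,000/701)×110 + (701/2)×8 = €7,197.72
TC(1,437) = (28,000/1,437)×110 + (1,437/2)×8 = €7,891.35
|ΔTC| = |€7,197.72 − €7,891.35| = €693.63

€693.63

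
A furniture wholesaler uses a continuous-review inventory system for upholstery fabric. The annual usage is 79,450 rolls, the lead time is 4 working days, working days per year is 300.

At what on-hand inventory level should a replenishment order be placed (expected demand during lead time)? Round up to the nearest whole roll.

Daily demand d = 79,450 / 300 = 264.833 rolls/day
Demand during lead time = 264.833 × 4 = 1,059.33
Reorder point = 1,059.33 → round up

1,060 rolls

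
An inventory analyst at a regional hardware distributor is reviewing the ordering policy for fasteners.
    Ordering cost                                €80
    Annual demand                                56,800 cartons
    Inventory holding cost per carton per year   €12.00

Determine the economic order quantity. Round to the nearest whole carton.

870 cartons

Q* = √(2·D·S / H) = √(2·56,800·80 / 12) = √757,333.3 ≈ 870.25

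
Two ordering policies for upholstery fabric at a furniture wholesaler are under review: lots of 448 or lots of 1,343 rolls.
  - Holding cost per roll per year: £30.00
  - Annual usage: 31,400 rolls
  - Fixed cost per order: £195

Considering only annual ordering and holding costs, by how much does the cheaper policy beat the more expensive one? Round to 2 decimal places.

£4,316.79

TC(Q) = (D/Q)S + (Q/2)H
TC(448) = (31,400/448)×195 + (448/2)×30 = £20,387.41
TC(1,343) = (31,400/1,343)×195 + (1,343/2)×30 = £24,704.20
Cheaper: Q = 448.  Difference = £4,316.79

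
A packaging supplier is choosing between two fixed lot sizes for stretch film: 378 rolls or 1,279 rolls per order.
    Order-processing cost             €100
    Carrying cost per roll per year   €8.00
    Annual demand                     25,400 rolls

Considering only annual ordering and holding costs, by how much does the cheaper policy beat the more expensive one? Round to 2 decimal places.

Annual cost at Q: ordering D·S/Q plus holding Q·H/2.
TC(378) = (25,400/378)×100 + (378/2)×8 = €8,231.58
TC(1,279) = (25,400/1,279)×100 + (1,279/2)×8 = €7,101.93
Lots of 1,279 are cheaper by €1,129.65.

€1,129.65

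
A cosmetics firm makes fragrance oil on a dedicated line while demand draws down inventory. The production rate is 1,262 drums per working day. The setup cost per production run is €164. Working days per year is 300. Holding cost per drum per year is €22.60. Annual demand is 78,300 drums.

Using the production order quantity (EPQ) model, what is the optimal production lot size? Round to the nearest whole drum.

1,197 drums

d = 78,300/300 = 261.0000 drums/day;  effective holding cost H(1 − d/p) = 22.6·(1 − 261.0000/1262) = 17.92599
Q* = √(2DS / H_eff) = √(2·78,300·164 / 17.92599) ≈ 1,196.95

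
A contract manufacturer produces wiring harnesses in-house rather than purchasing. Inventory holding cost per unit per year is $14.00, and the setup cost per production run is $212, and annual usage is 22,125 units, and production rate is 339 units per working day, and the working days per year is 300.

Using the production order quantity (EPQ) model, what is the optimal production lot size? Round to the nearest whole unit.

d = 22,125/300 = 73.7500 units/day;  effective holding cost H(1 − d/p) = 14·(1 − 73.7500/339) = 10.95428
Q* = √(2DS / H_eff) = √(2·22,125·212 / 10.95428) ≈ 925.41

925 units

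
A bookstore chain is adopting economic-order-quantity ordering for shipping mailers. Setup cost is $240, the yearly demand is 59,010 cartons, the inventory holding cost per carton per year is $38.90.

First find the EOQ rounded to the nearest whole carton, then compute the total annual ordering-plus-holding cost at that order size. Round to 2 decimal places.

Optimal lot size Q* = (2 × 59,010 × $240 / $38.9)^½ ≈ 853.31 → Q = 853 cartons
Orders/yr = 59,010/853 = 69.179; ordering cost = 69.179 × $240 = $16,603.05
Average inventory = 853/2 = 426.5; holding cost = 426.5 × $38.9 = $16,590.85
Total = $16,603.05 + $16,590.85 = $33,193.90

$33,193.90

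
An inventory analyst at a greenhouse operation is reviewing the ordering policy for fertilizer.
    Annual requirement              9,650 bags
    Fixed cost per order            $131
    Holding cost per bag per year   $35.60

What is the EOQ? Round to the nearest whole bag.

266 bags

Optimal lot size Q* = (2 × 9,650 × $131 / $35.6)^½ ≈ 266.50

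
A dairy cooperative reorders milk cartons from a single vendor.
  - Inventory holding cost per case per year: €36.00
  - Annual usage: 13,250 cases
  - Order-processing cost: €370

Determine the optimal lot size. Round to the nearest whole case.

EOQ = √(2DS/H) = √(2 × 13,250 × 370 / 36)
    = √(272,361.11) ≈ 521.88

522 cases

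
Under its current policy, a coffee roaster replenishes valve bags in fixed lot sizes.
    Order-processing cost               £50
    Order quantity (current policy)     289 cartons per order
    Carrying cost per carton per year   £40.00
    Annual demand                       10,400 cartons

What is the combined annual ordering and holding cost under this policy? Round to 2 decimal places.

£7,579.31

Orders/yr = 10,400/289 = 35.986; ordering cost = 35.986 × £50 = £1,799.31
Average inventory = 289/2 = 144.5; holding cost = 144.5 × £40 = £5,780.00
Total = £1,799.31 + £5,780.00 = £7,579.31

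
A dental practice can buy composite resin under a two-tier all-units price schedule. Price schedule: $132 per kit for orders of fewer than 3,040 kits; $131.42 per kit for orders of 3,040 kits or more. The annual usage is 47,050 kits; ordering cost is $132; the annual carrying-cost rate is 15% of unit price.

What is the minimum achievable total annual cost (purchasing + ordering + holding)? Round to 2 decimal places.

H₁ = 15%×$132 = $19.8000;  H₂ = 15%×$131.42 = $19.7130
EOQ₁ = √(2×47,050×132/19.8000) = 792.04  (< 3,040, feasible at tier 1)
EOQ₂ = √(2×47,050×132/19.7130) = 793.79  (< 3,040 → use Q = 3,040 at tier-2 price)
TC(tier 1 (EOQ₁), Q≈792.0) = $6,226,282.47
TC(tier 2, Q≈3,040.0) = $6,215,317.72
Minimum at tier 2: $6,215,317.72

$6,215,317.72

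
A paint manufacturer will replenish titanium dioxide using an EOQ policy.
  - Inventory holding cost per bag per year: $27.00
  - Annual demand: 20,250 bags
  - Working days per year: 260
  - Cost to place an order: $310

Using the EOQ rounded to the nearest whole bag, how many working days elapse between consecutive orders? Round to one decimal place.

8.8 days

EOQ = √(2DS/H) = √(2 × 20,250 × 310 / 27)
    = √(465,000.00) ≈ 681.91 → Q = 682 bags
Days between orders = 260 / (D/Q) = 260 / 29.692 ≈ 8.757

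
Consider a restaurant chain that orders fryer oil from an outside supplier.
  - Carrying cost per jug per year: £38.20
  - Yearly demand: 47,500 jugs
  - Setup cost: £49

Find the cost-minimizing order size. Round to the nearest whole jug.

Optimal lot size Q* = (2 × 47,500 × £49 / £38.2)^½ ≈ 349.08

349 jugs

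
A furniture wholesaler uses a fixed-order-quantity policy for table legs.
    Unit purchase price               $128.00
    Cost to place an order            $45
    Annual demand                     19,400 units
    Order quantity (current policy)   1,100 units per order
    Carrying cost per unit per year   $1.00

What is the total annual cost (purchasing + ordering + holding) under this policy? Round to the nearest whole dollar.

Annual ordering cost = (D/Q)·S = (19,400/1,100) × 45 = $793.64
Annual holding cost  = (Q/2)·H = (1,100/2) × 1 = $550.00
Purchase cost = D·C = 19,400 × 128 = $2,483,200.00
Total = $793.64 + $550.00 + $2,483,200.00 = $2,484,543.64

$2,484,544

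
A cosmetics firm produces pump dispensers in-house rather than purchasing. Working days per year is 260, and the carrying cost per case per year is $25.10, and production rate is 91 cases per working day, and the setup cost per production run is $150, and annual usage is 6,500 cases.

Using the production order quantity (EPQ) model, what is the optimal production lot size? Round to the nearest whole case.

327 cases

Daily demand d = 6,500/260 = 25.000; p = 91; 1 − d/p = 0.72527
EPQ = √(2DS / (H(1 − d/p)))
    = √(2 × 6,500 × 150 / (25.1 × 0.72527)) ≈ 327.29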